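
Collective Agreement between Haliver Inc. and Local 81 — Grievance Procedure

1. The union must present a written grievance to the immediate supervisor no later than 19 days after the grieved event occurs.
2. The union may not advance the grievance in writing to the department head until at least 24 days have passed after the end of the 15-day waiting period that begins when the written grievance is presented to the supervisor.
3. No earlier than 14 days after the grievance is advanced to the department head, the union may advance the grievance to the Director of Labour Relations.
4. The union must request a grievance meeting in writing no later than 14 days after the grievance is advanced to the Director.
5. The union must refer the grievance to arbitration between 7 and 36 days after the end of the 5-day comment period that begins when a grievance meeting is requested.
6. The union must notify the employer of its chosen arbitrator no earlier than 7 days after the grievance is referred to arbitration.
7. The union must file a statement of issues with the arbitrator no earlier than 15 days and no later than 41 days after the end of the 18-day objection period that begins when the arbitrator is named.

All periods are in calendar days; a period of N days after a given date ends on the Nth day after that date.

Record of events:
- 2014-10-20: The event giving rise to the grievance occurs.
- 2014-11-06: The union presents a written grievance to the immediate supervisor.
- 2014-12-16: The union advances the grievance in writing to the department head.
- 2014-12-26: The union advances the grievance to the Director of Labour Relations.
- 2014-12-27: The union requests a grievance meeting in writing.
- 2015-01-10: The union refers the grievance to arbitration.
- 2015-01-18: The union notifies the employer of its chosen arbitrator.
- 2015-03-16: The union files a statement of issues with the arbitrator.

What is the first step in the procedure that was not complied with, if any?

Step 1: 19 days after 2014-10-20 (when the grieved event occurs) is 2014-11-08; 2014-11-06 is within that limit.
Step 2: the earliest permitted date is 24 days after 2014-11-21 (end of the 15-day waiting period, which began when the written grievance is presented to the supervisor on 2014-11-06), i.e. 2014-12-15; done 2014-12-16, after the minimum wait.
Step 3: the earliest permitted date is 14 days after 2014-12-16 (when the grievance is advanced to the department head), i.e. 2014-12-30; done 2014-12-26 — 4 days too early.
No need to go further; step 3 was not satisfied.

Step 3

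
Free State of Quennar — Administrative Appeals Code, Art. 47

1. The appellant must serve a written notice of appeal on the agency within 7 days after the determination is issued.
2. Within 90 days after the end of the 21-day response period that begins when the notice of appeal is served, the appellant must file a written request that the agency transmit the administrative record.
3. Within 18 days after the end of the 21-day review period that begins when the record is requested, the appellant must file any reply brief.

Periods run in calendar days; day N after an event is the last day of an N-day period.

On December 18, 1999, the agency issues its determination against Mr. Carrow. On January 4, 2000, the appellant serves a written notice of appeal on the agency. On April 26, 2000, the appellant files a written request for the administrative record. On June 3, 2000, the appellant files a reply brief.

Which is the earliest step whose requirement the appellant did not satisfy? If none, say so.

(1) due by December 18, 1999 + 7 days = December 25, 1999; done January 4, 2000 — 10 days late.

Step 1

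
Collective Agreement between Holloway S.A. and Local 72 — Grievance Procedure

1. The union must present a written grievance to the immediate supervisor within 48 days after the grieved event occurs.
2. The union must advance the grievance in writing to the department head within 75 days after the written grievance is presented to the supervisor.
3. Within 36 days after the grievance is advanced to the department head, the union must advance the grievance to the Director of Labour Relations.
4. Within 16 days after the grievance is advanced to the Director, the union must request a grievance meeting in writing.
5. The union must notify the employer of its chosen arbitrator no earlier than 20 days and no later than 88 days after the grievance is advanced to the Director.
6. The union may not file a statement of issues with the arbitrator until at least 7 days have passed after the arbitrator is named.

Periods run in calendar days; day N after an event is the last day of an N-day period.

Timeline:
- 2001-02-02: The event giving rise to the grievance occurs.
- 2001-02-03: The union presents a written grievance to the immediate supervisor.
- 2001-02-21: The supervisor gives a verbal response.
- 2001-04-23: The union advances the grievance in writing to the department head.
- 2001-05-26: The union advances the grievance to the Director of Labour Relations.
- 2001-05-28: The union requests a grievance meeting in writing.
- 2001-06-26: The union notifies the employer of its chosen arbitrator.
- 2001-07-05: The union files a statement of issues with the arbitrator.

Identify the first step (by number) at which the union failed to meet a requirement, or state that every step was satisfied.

Step 2

Step 1 — counting 48 days from 2001-02-02 (when the grieved event occurs) gives a deadline of 2001-03-22; done 2001-02-03 — timely.
Step 2 — counting 75 days from 2001-02-03 (when the written grievance is presented to the supervisor) gives a deadline of 2001-04-19; done 2001-04-23 — 4 days late.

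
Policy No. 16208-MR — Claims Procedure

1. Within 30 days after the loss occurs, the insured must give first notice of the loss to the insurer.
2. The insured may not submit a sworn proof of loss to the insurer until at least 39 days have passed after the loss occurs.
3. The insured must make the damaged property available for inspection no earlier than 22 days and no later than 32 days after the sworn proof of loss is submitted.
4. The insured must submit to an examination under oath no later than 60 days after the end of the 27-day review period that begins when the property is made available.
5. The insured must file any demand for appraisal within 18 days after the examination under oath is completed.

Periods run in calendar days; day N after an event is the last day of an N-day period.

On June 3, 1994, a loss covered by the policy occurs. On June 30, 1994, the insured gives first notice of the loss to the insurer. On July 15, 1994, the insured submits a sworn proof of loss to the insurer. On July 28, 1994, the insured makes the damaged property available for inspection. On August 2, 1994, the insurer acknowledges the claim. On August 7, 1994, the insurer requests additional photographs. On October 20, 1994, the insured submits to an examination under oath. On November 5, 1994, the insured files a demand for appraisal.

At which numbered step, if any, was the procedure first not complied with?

Step 3

(1) due by June 3, 1994 + 30 days = July 3, 1994; done June 30, 1994 — timely.
(2) permitted from June 3, 1994 + 39 days = July 12, 1994 onward; done July 15, 1994, after the minimum wait.
(3) the permitted window runs from July 15, 1994 + 22 = August 6, 1994 to July 15, 1994 + 32 = August 16, 1994; done July 28, 1994 — 9 days before the window opened.
Later steps need not be reached.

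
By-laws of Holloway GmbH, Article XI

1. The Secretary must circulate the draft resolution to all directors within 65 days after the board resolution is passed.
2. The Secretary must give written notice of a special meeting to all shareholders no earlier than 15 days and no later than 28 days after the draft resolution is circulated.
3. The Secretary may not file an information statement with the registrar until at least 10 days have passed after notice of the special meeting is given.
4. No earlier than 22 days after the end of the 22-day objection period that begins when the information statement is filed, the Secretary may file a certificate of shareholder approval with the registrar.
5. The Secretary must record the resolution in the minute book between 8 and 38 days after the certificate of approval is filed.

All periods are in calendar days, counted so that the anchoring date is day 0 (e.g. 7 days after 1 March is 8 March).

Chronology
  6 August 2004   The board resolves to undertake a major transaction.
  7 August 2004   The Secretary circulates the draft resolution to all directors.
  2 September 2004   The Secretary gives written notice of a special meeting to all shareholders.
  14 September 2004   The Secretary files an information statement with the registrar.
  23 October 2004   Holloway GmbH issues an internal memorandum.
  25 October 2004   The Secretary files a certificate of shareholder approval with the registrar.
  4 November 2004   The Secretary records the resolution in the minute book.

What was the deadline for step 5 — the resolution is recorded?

Step 5 runs from 25 October 2004, when the certificate of approval is filed. The window is 8–38 days after 25 October 2004; it closes on 2 December 2004.

2 December 2004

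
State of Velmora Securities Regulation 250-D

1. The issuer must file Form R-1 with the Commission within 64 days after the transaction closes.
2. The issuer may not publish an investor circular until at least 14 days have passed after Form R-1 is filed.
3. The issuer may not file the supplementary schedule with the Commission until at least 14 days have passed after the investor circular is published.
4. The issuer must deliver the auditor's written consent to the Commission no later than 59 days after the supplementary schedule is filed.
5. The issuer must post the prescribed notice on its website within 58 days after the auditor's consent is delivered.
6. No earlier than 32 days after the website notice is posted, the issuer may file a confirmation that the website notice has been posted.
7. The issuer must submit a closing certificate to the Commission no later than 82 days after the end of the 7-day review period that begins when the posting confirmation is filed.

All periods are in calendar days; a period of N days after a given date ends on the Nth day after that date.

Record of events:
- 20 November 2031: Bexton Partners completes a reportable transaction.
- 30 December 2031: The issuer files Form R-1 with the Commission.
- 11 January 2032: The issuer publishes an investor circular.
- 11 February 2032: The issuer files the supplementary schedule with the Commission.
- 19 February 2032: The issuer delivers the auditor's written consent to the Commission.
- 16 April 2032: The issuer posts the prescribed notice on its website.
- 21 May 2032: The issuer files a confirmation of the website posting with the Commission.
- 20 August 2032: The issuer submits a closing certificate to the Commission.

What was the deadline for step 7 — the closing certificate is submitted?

18 August 2032

The posting confirmation is filed on 21 May 2032; the 7-day review period therefore ends 28 May 2032, and step 7 runs from that date. 82 days after 28 May 2032 is 18 August 2032.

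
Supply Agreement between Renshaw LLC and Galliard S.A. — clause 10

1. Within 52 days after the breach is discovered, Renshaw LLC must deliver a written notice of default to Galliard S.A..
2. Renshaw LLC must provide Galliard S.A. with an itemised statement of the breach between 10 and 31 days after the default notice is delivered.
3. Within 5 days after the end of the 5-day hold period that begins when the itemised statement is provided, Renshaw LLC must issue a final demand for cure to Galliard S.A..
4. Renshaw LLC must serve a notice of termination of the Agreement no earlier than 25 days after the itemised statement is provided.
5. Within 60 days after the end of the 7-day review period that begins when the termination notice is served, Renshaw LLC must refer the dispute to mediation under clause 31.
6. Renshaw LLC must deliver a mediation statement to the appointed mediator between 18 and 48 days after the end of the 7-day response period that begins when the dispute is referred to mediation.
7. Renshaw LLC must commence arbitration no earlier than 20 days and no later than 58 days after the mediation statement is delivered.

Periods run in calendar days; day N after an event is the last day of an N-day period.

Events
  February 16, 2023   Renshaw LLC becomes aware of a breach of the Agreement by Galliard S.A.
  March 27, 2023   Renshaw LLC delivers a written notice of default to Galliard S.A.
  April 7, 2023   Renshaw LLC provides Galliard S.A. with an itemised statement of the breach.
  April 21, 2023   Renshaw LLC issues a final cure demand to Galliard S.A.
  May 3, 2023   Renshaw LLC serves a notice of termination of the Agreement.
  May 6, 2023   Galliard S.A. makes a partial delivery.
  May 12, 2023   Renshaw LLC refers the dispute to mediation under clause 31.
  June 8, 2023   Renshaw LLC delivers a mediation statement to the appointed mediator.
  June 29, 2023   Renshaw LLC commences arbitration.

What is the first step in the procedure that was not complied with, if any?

(1) due by February 16, 2023 + 52 days = April 9, 2023; done March 27, 2023 — timely.
(2) the permitted window runs from March 27, 2023 + 10 = April 6, 2023 to March 27, 2023 + 31 = April 27, 2023; done April 7, 2023 — within the window.
(3) due by April 12, 2023 + 5 days = April 17, 2023; done April 21, 2023 — 4 days late.

Step 3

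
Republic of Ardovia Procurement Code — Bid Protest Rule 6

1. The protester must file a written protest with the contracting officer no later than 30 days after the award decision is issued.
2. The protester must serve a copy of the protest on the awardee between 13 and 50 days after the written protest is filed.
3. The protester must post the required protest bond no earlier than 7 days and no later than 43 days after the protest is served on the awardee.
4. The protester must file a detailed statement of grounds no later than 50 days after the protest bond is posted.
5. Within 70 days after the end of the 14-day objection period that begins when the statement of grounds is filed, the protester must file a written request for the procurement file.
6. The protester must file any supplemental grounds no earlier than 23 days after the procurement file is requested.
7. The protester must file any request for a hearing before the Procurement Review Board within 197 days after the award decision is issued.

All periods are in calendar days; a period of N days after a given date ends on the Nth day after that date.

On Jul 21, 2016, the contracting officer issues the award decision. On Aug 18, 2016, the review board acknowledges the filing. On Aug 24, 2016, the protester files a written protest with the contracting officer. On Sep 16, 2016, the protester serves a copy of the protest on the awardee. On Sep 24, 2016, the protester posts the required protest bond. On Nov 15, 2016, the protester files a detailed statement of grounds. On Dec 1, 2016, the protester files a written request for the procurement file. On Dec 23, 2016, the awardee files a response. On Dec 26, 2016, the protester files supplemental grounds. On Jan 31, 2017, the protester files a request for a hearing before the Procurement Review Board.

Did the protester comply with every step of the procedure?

No

Step 1 — counting 30 days from Jul 21, 2016 (when the award decision is issued) gives a deadline of Aug 20, 2016; Aug 24, 2016 misses that deadline by 4 days.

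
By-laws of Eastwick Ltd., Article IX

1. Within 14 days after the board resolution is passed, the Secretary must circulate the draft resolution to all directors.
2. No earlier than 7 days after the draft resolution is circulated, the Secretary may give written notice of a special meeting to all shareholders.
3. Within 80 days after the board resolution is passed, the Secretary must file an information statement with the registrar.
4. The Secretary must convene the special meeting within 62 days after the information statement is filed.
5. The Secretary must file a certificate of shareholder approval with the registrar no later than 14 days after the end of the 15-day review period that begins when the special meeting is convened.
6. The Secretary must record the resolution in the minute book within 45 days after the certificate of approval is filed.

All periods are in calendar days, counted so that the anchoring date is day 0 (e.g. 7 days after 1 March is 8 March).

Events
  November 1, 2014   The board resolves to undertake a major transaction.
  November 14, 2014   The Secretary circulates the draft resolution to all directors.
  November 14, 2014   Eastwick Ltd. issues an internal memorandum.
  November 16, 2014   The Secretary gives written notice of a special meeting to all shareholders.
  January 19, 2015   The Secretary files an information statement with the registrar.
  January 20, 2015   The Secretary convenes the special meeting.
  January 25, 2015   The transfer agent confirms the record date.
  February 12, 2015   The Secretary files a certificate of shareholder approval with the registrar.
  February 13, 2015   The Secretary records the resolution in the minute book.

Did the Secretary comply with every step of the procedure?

Step 1: 14 days after November 1, 2014 (when the board resolution is passed) is November 15, 2014; done November 14, 2014 — timely.
Step 2: the earliest permitted date is 7 days after November 14, 2014 (when the draft resolution is circulated), i.e. November 21, 2014; November 16, 2014 is 5 days before the earliest permitted date.

No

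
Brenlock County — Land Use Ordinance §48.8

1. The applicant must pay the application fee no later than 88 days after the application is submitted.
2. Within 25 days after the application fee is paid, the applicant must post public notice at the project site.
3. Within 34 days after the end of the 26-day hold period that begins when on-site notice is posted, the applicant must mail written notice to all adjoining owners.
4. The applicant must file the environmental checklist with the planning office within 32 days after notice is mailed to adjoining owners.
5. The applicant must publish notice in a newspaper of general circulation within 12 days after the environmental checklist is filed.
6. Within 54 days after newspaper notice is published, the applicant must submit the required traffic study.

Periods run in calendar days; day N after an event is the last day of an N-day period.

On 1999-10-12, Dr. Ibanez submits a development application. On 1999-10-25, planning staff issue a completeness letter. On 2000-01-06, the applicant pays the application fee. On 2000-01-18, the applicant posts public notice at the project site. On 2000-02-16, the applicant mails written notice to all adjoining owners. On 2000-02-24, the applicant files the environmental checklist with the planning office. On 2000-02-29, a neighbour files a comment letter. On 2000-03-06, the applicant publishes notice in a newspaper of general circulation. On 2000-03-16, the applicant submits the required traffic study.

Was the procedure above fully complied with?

(1) due by 1999-10-12 + 88 days = 2000-01-08; completed 2000-01-06, before the deadline.
(2) due by 2000-01-06 + 25 days = 2000-01-31; done 2000-01-18 — timely.
(3) due by 2000-02-13 + 34 days = 2000-03-18; completed 2000-02-16, before the deadline.
(4) due by 2000-02-16 + 32 days = 2000-03-19; done 2000-02-24 — timely.
(5) due by 2000-02-24 + 12 days = 2000-03-07; completed 2000-03-06, before the deadline.
(6) due by 2000-03-06 + 54 days = 2000-04-29; 2000-03-16 is within that limit.

Yes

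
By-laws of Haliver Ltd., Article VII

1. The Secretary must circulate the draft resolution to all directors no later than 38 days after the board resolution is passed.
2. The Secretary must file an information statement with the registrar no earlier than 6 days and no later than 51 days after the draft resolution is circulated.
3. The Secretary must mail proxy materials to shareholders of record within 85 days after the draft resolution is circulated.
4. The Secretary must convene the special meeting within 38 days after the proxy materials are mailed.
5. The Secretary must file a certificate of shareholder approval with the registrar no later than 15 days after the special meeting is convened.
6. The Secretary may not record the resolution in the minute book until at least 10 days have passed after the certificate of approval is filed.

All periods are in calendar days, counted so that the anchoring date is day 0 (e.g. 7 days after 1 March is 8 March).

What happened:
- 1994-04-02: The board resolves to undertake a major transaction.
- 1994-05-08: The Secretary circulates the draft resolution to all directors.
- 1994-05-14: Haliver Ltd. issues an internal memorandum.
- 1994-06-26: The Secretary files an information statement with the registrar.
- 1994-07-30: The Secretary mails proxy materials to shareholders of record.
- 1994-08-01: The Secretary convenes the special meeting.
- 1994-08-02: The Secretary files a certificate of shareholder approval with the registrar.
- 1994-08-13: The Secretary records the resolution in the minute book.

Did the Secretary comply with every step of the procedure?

Step 1 — counting 38 days from 1994-04-02 (when the board resolution is passed) gives a deadline of 1994-05-10; 1994-05-08 is within that limit.
Step 2 — 6 and 51 days from 1994-05-08 (when the draft resolution is circulated) are 1994-05-14 and 1994-06-28 respectively; 1994-06-26 falls inside that range.
Step 3 — counting 85 days from 1994-05-08 (when the draft resolution is circulated) gives a deadline of 1994-08-01; completed 1994-07-30, before the deadline.
Step 4 — counting 38 days from 1994-07-30 (when the proxy materials are mailed) gives a deadline of 1994-09-06; completed 1994-08-01, before the deadline.
Step 5 — counting 15 days from 1994-08-01 (when the special meeting is convened) gives a deadline of 1994-08-16; 1994-08-02 is within that limit.
Step 6 — must wait 10 days from 1994-08-02 (when the certificate of approval is filed), so not before 1994-08-12; done 1994-08-13, after the minimum wait.

Yes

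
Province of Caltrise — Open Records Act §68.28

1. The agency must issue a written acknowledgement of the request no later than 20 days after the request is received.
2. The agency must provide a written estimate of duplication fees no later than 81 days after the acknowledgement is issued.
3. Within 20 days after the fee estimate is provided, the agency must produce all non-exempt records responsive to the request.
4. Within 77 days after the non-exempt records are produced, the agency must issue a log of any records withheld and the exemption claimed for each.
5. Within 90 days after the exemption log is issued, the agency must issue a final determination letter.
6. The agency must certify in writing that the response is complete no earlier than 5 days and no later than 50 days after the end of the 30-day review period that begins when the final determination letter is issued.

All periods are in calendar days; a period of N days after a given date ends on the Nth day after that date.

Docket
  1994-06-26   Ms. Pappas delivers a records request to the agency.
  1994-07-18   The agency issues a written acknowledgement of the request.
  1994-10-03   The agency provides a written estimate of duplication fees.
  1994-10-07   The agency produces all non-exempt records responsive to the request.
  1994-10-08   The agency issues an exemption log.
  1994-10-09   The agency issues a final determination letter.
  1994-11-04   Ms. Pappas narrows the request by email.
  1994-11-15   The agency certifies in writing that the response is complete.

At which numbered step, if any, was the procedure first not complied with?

Step 1

Step 1 — counting 20 days from 1994-06-26 (when the request is received) gives a deadline of 1994-07-16; not done until 1994-07-18, 2 days after the deadline.
No need to go further; step 1 was not satisfied.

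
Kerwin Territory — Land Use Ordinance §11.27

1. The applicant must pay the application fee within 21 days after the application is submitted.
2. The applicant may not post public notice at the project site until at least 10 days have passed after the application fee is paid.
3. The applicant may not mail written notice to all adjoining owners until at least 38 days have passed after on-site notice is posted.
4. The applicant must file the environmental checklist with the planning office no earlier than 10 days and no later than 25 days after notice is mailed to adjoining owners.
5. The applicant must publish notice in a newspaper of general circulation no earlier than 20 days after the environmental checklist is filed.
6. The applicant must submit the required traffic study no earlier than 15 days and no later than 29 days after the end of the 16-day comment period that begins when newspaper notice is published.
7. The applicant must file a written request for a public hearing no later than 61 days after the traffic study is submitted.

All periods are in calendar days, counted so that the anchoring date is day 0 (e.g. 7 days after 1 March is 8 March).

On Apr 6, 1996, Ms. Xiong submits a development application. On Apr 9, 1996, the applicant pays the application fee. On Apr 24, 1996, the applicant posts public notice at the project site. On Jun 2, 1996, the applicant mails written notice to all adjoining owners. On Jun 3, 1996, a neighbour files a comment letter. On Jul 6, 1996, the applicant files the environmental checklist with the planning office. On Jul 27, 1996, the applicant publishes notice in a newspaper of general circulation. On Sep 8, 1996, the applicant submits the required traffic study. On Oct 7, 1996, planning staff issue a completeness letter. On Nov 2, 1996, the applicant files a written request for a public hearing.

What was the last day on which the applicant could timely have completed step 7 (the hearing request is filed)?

Nov 8, 1996

Step 7 runs from Sep 8, 1996, when the traffic study is submitted. 61 days after Sep 8, 1996 is Nov 8, 1996.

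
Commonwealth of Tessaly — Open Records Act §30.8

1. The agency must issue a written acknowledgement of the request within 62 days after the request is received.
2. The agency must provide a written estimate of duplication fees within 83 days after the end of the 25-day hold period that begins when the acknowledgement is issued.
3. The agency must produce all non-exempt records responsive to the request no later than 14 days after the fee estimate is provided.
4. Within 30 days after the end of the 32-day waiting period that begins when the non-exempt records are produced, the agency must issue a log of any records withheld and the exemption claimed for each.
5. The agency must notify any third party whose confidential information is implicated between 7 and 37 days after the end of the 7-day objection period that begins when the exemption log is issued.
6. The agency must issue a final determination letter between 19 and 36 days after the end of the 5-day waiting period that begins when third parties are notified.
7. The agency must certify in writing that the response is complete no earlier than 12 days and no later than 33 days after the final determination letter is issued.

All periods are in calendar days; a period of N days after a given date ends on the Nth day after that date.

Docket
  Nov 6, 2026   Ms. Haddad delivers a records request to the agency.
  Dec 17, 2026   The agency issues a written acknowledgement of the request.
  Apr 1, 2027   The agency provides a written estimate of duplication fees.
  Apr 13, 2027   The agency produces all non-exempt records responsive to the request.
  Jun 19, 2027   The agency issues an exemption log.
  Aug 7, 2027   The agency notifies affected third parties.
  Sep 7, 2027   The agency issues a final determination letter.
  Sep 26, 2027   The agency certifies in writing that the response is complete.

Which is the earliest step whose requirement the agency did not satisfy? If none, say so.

(1) due by Nov 6, 2026 + 62 days = Jan 7, 2027; done Dec 17, 2026 — timely.
(2) due by Jan 11, 2027 + 83 days = Apr 4, 2027; done Apr 1, 2027 — timely.
(3) due by Apr 1, 2027 + 14 days = Apr 15, 2027; done Apr 13, 2027 — timely.
(4) due by May 15, 2027 + 30 days = Jun 14, 2027; Jun 19, 2027 misses that deadline by 5 days.
That is the first point of non-compliance.

Step 4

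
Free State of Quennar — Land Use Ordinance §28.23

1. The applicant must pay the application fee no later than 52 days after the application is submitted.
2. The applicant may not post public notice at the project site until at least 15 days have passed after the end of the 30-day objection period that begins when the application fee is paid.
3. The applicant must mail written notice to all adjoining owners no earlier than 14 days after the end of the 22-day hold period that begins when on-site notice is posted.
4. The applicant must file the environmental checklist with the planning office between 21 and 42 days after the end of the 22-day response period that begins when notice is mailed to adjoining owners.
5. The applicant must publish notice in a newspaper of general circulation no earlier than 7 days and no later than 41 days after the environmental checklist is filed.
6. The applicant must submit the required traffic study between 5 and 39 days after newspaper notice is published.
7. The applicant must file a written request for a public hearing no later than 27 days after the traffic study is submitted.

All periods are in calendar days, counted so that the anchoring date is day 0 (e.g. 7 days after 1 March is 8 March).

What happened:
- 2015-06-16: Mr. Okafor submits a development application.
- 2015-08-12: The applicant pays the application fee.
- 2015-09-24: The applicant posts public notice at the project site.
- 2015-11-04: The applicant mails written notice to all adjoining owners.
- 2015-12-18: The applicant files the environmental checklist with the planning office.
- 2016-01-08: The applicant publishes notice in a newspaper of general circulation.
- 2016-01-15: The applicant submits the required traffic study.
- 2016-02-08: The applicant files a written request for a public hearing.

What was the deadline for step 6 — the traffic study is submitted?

Step 6 runs from 2016-01-08, when newspaper notice is published. The window is 5–39 days after 2016-01-08; it closes on 2016-02-16.

2016-02-16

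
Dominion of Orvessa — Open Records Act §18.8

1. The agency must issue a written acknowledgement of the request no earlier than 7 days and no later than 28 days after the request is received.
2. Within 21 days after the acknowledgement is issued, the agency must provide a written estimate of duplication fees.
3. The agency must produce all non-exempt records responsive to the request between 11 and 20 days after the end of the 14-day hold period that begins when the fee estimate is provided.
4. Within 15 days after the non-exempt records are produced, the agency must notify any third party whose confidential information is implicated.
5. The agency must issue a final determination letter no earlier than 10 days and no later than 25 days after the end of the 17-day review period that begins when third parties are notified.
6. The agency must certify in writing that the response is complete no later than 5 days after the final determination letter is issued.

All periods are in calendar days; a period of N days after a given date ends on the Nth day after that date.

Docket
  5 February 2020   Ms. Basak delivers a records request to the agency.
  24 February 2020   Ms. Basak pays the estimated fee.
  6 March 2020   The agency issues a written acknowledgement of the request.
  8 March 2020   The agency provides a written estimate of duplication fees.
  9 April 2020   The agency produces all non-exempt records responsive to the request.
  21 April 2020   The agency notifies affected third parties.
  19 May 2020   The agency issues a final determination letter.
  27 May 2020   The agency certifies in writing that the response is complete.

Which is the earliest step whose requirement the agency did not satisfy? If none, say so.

(1) the permitted window runs from 5 February 2020 + 7 = 12 February 2020 to 5 February 2020 + 28 = 4 March 2020; done 6 March 2020 — 2 days after the window closed.
The analysis stops there.

Step 1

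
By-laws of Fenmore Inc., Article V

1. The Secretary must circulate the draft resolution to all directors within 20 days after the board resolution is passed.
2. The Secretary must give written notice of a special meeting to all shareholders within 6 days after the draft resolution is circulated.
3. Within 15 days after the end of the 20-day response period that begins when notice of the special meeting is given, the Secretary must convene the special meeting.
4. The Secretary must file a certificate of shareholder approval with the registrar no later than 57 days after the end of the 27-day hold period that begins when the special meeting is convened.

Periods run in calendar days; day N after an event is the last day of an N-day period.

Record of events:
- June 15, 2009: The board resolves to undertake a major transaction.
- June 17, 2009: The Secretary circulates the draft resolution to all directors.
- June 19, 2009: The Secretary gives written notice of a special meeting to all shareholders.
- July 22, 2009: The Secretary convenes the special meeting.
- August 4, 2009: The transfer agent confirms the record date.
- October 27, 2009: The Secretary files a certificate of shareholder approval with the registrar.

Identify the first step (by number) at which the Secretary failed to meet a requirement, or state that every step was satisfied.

Step 4

Step 1 — counting 20 days from June 15, 2009 (when the board resolution is passed) gives a deadline of July 5, 2009; completed June 17, 2009, before the deadline.
Step 2 — counting 6 days from June 17, 2009 (when the draft resolution is circulated) gives a deadline of June 23, 2009; done June 19, 2009 — timely.
Step 3 — counting 15 days from July 9, 2009 (end of the 20-day response period, which began when notice of the special meeting is given on June 19, 2009) gives a deadline of July 24, 2009; done July 22, 2009 — timely.
Step 4 — counting 57 days from August 18, 2009 (end of the 27-day hold period, which began when the special meeting is convened on July 22, 2009) gives a deadline of October 14, 2009; done October 27, 2009 — 13 days late.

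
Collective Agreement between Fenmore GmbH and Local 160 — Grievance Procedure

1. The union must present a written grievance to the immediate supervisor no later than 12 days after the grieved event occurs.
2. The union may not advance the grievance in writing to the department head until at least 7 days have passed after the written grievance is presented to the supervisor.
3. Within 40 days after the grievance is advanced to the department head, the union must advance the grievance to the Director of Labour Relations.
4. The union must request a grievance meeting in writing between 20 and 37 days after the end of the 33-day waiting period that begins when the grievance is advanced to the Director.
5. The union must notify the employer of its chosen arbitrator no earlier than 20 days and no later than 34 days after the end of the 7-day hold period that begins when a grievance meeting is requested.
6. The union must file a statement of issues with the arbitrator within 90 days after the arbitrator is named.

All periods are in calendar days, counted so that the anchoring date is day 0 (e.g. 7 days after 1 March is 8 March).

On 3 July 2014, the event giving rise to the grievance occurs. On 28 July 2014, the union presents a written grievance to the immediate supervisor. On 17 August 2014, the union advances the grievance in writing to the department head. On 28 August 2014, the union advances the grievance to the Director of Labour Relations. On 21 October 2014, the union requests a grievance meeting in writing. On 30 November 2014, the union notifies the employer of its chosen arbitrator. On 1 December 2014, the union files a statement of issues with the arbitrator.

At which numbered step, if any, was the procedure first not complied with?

Step 1

Step 1 — counting 12 days from 3 July 2014 (when the grieved event occurs) gives a deadline of 15 July 2014; not done until 28 July 2014, 13 days after the deadline.
Later steps need not be reached.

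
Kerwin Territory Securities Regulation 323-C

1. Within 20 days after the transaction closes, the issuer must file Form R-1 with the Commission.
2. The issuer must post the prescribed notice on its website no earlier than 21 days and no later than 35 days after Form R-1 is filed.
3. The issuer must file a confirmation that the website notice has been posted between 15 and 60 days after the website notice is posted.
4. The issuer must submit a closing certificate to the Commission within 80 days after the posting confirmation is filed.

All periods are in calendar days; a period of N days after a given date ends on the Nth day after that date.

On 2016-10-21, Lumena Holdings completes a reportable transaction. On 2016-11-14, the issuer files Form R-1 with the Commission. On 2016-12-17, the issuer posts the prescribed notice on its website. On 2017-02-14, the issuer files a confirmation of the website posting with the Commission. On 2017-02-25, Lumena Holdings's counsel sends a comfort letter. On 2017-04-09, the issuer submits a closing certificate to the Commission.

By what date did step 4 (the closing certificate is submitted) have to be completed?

2017-05-05

Step 4 runs from 2017-02-14, when the posting confirmation is filed. 80 days after 2017-02-14 is 2017-05-05.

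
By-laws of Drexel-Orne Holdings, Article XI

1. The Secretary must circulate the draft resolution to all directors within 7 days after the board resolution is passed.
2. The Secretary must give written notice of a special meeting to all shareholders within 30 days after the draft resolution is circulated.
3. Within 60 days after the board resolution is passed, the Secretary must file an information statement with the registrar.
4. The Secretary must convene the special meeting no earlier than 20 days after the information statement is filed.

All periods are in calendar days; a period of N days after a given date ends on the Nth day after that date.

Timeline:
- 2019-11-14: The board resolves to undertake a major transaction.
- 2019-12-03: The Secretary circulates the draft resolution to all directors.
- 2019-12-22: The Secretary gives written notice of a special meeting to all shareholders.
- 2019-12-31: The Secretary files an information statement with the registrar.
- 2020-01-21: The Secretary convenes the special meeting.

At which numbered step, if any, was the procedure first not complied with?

Step 1

Step 1 — counting 7 days from 2019-11-14 (when the board resolution is passed) gives a deadline of 2019-11-21; done 2019-12-03 — 12 days late.
The analysis stops there.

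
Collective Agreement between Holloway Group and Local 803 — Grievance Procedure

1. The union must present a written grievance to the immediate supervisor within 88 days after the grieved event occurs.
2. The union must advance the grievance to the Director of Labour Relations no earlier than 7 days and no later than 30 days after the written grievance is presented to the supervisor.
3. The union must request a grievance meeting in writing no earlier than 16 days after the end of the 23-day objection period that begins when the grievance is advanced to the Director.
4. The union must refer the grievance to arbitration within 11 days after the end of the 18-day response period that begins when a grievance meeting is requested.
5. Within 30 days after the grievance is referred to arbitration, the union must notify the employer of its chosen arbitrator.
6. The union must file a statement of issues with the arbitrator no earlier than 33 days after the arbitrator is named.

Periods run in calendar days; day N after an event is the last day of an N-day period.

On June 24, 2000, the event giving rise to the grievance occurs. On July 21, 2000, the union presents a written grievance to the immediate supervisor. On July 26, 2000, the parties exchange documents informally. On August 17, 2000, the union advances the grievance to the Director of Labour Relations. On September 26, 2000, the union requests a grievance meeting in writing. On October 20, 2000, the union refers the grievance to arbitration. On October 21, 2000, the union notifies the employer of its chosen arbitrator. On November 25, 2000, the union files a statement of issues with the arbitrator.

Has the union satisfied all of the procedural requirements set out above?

(1) due by June 24, 2000 + 88 days = September 20, 2000; done July 21, 2000 — timely.
(2) the permitted window runs from July 21, 2000 + 7 = July 28, 2000 to July 21, 2000 + 30 = August 20, 2000; done August 17, 2000 — within the window.
(3) permitted from September 9, 2000 + 16 days = September 25, 2000 onward; done September 26, 2000, after the minimum wait.
(4) due by October 14, 2000 + 11 days = October 25, 2000; done October 20, 2000 — timely.
(5) due by October 20, 2000 + 30 days = November 19, 2000; done October 21, 2000 — timely.
(6) permitted from October 21, 2000 + 33 days = November 23, 2000 onward; November 25, 2000 is on or after that date.

Yes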